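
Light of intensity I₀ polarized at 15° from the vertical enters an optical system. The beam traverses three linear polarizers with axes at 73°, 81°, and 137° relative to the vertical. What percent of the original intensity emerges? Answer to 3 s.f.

I₁ = I₀ cos²(73° − 15°) = I₀ cos²(58°) = 0.2808 I₀.
I₂ = I₁ cos²(81° − 73°) = 0.2808 I₀ · cos²(8°) = 0.2754 I₀.
I₃ = I₂ cos²(137° − 81°) = 0.2754 I₀ · cos²(56°) = 0.08611 I₀.
That is 8.611% of the incident intensity.

≈ 8.61%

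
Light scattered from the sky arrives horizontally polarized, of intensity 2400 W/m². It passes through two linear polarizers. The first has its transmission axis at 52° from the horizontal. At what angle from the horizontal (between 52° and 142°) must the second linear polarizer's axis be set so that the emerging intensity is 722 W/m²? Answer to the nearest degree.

I₁ = I₀ cos²(52° − 0°) = I₀ cos²(52°) = 0.379 I₀.
Target fraction: 722 / 2400 W/m² = 0.3008 of I₀.
Need I₂/I₀ = 0.3008, so cos²(θ − 52°) = 0.3008 / 0.379 = 0.7937.
θ − 52° = arccos(√0.7937) = 27.0°, giving θ ≈ 52 + 27.0 = 79.0°.

θ ≈ 79°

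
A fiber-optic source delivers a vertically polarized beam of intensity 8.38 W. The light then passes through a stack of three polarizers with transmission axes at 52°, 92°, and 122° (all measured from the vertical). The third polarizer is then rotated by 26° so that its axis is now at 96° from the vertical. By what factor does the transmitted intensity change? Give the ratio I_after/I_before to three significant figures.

I_new/I_old ≈ 1.33

Before rotation:
By Malus's law, I₁ = I₀ cos²(52° − 0°) = I₀ cos²(52°) = 0.379 I₀.
I₂ = I₁ cos²(92° − 52°) = 0.379 I₀ · cos²(40°) = 0.2224 I₀.
I₃ = I₂ cos²(122° − 92°) = 0.2224 I₀ · cos²(30°) = 0.1668 I₀.
After rotation:
I₁ = I₀ cos²(52° − 0°) = I₀ cos²(52°) = 0.379 I₀.
I₂ = I₁ cos²(92° − 52°) = 0.379 I₀ · cos²(40°) = 0.2224 I₀.
I₃ = I₂ cos²(96° − 92°) = 0.2224 I₀ · cos²(4°) = 0.2213 I₀.
Ratio = 0.2213 / 0.1668 = 1.327.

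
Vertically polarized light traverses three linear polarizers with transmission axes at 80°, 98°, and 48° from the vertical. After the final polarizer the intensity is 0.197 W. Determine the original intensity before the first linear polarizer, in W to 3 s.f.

By Malus's law, I₁ = I₀ cos²(80° − 0°) = I₀ cos²(80°) = 0.03015 I₀.
I₂ = I₁ cos²(98° − 80°) = 0.03015 I₀ · cos²(18°) = 0.02727 I₀.
I₃ = I₂ cos²(48° − 98°) = 0.02727 I₀ · cos²(50°) = 0.01127 I₀.
So 0.197 W = 0.01127 I₀, giving I₀ = 0.197/0.01127 = 17.48 W.

I₀ ≈ 17.5 W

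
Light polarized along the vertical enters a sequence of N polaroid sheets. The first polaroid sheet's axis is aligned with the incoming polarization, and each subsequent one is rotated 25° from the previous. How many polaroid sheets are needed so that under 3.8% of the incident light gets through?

First polarizer is aligned with the polarization: full transmission.
Each further stage multiplies by cos²(25°) = 0.8214.
After N polarizers: T = 0.8214^(N−1). Require T < 0.038 ⇒ N−1 > ln(0.038)/ln(0.8214) = 16.62, so N−1 ≥ 17 and N = 18.
Check: N=18 gives T = 0.03527 < 0.038; N=17 gives T = 0.04294.

N = 18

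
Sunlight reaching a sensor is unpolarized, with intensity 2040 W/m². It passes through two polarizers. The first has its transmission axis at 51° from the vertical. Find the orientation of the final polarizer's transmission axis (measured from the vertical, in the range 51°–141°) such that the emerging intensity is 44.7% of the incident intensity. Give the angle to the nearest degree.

Unpolarized light through the first polarizer → I₁ = ½ I₀, now polarized at 51°.
Need I₂/I₀ = 0.447, so cos²(θ − 51°) = 0.447 / 0.5 = 0.894.
θ − 51° = arccos(√0.894) = 19.0°, giving θ ≈ 51 + 19.0 = 70.0°.

θ ≈ 70°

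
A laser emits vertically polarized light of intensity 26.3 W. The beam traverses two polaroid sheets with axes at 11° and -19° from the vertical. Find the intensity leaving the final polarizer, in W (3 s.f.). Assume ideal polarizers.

I ≈ 19.0 W

I₁ = 26.3 W · cos²(11°) = 25.34 W.
I₂ = I₁ · cos²(30°) = 25.34 · 0.75 = 19.01 W.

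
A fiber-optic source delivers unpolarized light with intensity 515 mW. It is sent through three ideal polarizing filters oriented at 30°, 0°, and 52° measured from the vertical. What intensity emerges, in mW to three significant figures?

I ≈ 73.2 mW

Unpolarized light through the first polarizer → I₁ = 515 mW/2 = 257.5 mW, polarized at 30°.
I₂ = I₁ · cos²(30°) = 257.5 · 0.75 = 193.1 mW.
I₃ = I₂ · cos²(52°) = 193.1 · 0.379 = 73.2 mW.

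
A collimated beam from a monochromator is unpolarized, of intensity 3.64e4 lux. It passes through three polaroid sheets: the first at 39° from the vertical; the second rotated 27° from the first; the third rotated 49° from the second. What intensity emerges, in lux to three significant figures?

I ≈ 6220 lux

Unpolarized light through the first polarizer → I₁ = 3.64e4 lux/2 = 1.82e+04 lux, polarized at 39°.
I₂ = I₁ · cos²(27°) = 1.82e+04 · 0.7939 = 1.445e+04 lux.
I₃ = I₂ · cos²(49°) = 1.445e+04 · 0.4304 = 6219 lux.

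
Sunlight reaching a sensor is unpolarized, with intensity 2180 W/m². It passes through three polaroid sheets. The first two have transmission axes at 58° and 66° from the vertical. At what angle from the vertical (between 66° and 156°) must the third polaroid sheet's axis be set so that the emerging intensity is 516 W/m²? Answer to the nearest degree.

Unpolarized light through the first polarizer → I₁ = ½ I₀, now polarized at 58°.
I₂ = I₁ cos²(66° − 58°) = 0.5 I₀ · cos²(8°) = 0.4903 I₀.
Target fraction: 516 / 2180 W/m² = 0.2367 of I₀.
Need I₃/I₀ = 0.2367, so cos²(θ − 66°) = 0.2367 / 0.4903 = 0.4827.
θ − 66° = arccos(√0.4827) = 46.0°, giving θ ≈ 66 + 46.0 = 112.0°.

θ ≈ 112°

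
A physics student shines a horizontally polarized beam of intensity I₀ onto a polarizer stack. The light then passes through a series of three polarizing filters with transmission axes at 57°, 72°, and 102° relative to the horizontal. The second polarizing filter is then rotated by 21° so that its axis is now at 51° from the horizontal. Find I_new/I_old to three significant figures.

I_new/I_old ≈ 0.560

Before rotation:
I₁ = I₀ cos²(57° − 0°) = I₀ cos²(57°) = 0.2966 I₀.
I₂ = I₁ cos²(72° − 57°) = 0.2966 I₀ · cos²(15°) = 0.2768 I₀.
I₃ = I₂ cos²(102° − 72°) = 0.2768 I₀ · cos²(30°) = 0.2076 I₀.
After rotation:
I₁ = I₀ cos²(57° − 0°) = I₀ cos²(57°) = 0.2966 I₀.
I₂ = I₁ cos²(51° − 57°) = 0.2966 I₀ · cos²(6°) = 0.2934 I₀.
I₃ = I₂ cos²(102° − 51°) = 0.2934 I₀ · cos²(51°) = 0.1162 I₀.
Ratio = 0.1162 / 0.2076 = 0.5598.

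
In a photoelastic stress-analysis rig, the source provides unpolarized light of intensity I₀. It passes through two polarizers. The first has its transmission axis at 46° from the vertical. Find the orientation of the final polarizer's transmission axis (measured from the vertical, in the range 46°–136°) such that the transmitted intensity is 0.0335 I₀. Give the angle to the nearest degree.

θ ≈ 121°

Unpolarized light through the first polarizer → I₁ = ½ I₀, now polarized at 46°.
Need I₂/I₀ = 0.0335, so cos²(θ − 46°) = 0.0335 / 0.5 = 0.067.
θ − 46° = arccos(√0.067) = 75.0°, giving θ ≈ 46 + 75.0 = 121.0°.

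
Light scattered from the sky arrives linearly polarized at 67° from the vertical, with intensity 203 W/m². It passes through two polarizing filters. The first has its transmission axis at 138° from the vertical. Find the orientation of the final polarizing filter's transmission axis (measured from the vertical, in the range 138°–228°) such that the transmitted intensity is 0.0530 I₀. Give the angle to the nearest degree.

By Malus's law, I₁ = I₀ cos²(138° − 67°) = I₀ cos²(71°) = 0.106 I₀.
Need I₂/I₀ = 0.053, so cos²(θ − 138°) = 0.053 / 0.106 = 0.5.
θ − 138° = arccos(√0.5) = 45.0°, giving θ ≈ 138 + 45.0 = 183.0°.

θ ≈ 183°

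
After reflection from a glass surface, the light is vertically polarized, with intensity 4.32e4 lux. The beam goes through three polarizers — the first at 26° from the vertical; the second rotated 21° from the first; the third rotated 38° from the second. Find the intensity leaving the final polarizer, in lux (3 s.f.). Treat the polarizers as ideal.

I₁ = 4.32e4 lux · cos²(26°) = 3.49e+04 lux.
I₂ = I₁ · cos²(21°) = 3.49e+04 · 0.8716 = 3.042e+04 lux.
I₃ = I₂ · cos²(38°) = 3.042e+04 · 0.621 = 1.889e+04 lux.

I ≈ 1.89e4 lux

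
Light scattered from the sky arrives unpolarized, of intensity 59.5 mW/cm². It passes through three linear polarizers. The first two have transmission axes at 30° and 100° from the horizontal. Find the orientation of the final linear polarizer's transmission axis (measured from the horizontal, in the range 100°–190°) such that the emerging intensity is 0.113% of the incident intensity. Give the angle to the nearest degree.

Unpolarized light through the first polarizer → I₁ = ½ I₀, now polarized at 30°.
I₂ = I₁ cos²(100° − 30°) = 0.5 I₀ · cos²(70°) = 0.05849 I₀.
Need I₃/I₀ = 0.00113, so cos²(θ − 100°) = 0.00113 / 0.05849 = 0.01932.
θ − 100° = arccos(√0.01932) = 82.0°, giving θ ≈ 100 + 82.0 = 182.0°.

θ ≈ 182°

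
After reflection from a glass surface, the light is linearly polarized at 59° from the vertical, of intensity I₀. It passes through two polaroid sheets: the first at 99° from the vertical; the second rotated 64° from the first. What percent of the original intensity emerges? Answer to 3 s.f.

≈ 11.3%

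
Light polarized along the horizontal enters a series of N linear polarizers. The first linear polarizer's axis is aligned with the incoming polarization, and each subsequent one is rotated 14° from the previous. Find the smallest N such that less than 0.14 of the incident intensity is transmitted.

N = 34

First polarizer is aligned with the polarization: full transmission.
Each further stage multiplies by cos²(14°) = 0.9415.
After N polarizers: T = 0.9415^(N−1). Require T < 0.14 ⇒ N−1 > ln(0.14)/ln(0.9415) = 32.60, so N−1 ≥ 33 and N = 34.
Check: N=34 gives T = 0.1367 < 0.14; N=33 gives T = 0.1452.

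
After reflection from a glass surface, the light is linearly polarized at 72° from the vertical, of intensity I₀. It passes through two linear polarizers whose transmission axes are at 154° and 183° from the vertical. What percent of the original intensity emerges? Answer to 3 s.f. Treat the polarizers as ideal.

By Malus's law, I₁ = I₀ cos²(154° − 72°) = I₀ cos²(82°) = 0.01937 I₀.
I₂ = I₁ cos²(183° − 154°) = 0.01937 I₀ · cos²(29°) = 0.01482 I₀.
That is 1.482% of the incident intensity.

≈ 1.48%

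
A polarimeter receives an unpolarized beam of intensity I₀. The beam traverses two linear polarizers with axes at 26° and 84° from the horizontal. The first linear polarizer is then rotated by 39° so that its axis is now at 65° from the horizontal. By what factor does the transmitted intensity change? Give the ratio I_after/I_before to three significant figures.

I_new/I_old ≈ 3.18

Before rotation:
Unpolarized light through the first polarizer → I₁ = ½ I₀, now polarized at 26°.
I₂ = I₁ cos²(84° − 26°) = 0.5 I₀ · cos²(58°) = 0.1404 I₀.
After rotation:
Unpolarized light through the first polarizer → I₁ = ½ I₀, now polarized at 65°.
I₂ = I₁ cos²(84° − 65°) = 0.5 I₀ · cos²(19°) = 0.447 I₀.
Ratio = 0.447 / 0.1404 = 3.184.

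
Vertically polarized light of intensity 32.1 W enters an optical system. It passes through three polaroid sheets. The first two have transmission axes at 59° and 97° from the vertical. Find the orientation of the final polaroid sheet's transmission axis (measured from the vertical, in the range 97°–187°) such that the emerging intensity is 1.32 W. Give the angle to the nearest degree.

I₁ = I₀ cos²(59° − 0°) = I₀ cos²(59°) = 0.2653 I₀.
I₂ = I₁ cos²(97° − 59°) = 0.2653 I₀ · cos²(38°) = 0.1647 I₀.
Target fraction: 1.32 / 32.1 W = 0.04112 of I₀.
Need I₃/I₀ = 0.04112, so cos²(θ − 97°) = 0.04112 / 0.1647 = 0.2496.
θ − 97° = arccos(√0.2496) = 60.0°, giving θ ≈ 97 + 60.0 = 157.0°.

θ ≈ 157°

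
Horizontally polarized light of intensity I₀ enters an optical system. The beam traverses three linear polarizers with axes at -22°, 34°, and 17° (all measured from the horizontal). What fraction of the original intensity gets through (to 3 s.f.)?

≈ 0.246 I₀

I₁ = I₀ cos²(-22° − 0°) = I₀ cos²(22°) = 0.8597 I₀.
I₂ = I₁ cos²(34° + 22°) = 0.8597 I₀ · cos²(56°) = 0.2688 I₀.
I₃ = I₂ cos²(17° − 34°) = 0.2688 I₀ · cos²(17°) = 0.2458 I₀.
Transmitted fraction = 0.2458.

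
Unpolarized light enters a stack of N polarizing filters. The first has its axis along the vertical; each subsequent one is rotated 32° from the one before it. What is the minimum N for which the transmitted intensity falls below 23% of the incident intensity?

N = 4

First polarizer halves the unpolarized light: factor 1/2.
Each further stage multiplies by cos²(32°) = 0.7192.
After N polarizers: T = 0.5·0.7192^(N−1). Require T < 0.23 ⇒ N−1 > ln(0.23/0.5)/ln(0.7192) = 2.36, so N−1 ≥ 3 and N = 4.
Check: N=4 gives T = 0.186 < 0.23; N=3 gives T = 0.2586.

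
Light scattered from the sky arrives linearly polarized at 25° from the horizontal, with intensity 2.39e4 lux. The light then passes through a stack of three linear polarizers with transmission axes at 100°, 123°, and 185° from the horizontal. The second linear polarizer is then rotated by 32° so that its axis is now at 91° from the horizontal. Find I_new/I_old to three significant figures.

I_new/I_old ≈ 0.0254

Before rotation:
By Malus's law, I₁ = I₀ cos²(100° − 25°) = I₀ cos²(75°) = 0.06699 I₀.
I₂ = I₁ cos²(123° − 100°) = 0.06699 I₀ · cos²(23°) = 0.05676 I₀.
I₃ = I₂ cos²(185° − 123°) = 0.05676 I₀ · cos²(62°) = 0.01251 I₀.
After rotation:
I₁ = I₀ cos²(100° − 25°) = I₀ cos²(75°) = 0.06699 I₀.
I₂ = I₁ cos²(91° − 100°) = 0.06699 I₀ · cos²(9°) = 0.06535 I₀.
Angle between axes 2 and 3: 86°. I₃ = 0.06535 I₀ · cos²(86°) = 0.000318 I₀.
Ratio = 0.000318 / 0.01251 = 0.02542.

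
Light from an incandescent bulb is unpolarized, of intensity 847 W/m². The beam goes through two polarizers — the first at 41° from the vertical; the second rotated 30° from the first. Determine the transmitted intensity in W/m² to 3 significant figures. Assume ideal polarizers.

Unpolarized light through the first polarizer → I₁ = 847 W/m²/2 = 423.5 W/m², polarized at 41°.
I₂ = I₁ · cos²(30°) = 423.5 · 0.75 = 317.6 W/m².

I ≈ 318 W/m²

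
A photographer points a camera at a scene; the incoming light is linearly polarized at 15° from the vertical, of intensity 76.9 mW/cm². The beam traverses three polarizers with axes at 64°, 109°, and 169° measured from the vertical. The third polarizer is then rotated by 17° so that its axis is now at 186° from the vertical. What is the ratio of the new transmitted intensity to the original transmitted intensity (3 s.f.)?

I_new/I_old ≈ 0.202

Before rotation:
By Malus's law, I₁ = I₀ cos²(64° − 15°) = I₀ cos²(49°) = 0.4304 I₀.
I₂ = I₁ cos²(109° − 64°) = 0.4304 I₀ · cos²(45°) = 0.2152 I₀.
I₃ = I₂ cos²(169° − 109°) = 0.2152 I₀ · cos²(60°) = 0.0538 I₀.
After rotation:
I₁ = I₀ cos²(64° − 15°) = I₀ cos²(49°) = 0.4304 I₀.
I₂ = I₁ cos²(109° − 64°) = 0.4304 I₀ · cos²(45°) = 0.2152 I₀.
I₃ = I₂ cos²(186° − 109°) = 0.2152 I₀ · cos²(77°) = 0.01089 I₀.
Ratio = 0.01089 / 0.0538 = 0.2024.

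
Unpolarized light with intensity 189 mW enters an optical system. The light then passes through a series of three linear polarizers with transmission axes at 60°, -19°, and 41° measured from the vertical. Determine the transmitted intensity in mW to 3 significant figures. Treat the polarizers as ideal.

I ≈ 0.860 mW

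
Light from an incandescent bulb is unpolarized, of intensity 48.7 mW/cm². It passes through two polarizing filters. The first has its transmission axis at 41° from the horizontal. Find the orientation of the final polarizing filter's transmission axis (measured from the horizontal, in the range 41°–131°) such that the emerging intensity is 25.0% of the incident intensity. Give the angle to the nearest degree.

Unpolarized light through the first polarizer → I₁ = ½ I₀, now polarized at 41°.
Need I₂/I₀ = 0.25, so cos²(θ − 41°) = 0.25 / 0.5 = 0.5.
θ − 41° = arccos(√0.5) = 45.0°, giving θ ≈ 41 + 45.0 = 86.0°.

θ ≈ 86°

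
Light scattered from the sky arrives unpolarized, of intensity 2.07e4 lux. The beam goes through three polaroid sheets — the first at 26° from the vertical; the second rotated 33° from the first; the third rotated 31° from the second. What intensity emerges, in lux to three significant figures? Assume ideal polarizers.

I ≈ 5350 lux

Unpolarized light through the first polarizer → I₁ = 2.07e4 lux/2 = 1.035e+04 lux, polarized at 26°.
I₂ = I₁ · cos²(33°) = 1.035e+04 · 0.7034 = 7280 lux.
I₃ = I₂ · cos²(31°) = 7280 · 0.7347 = 5349 lux.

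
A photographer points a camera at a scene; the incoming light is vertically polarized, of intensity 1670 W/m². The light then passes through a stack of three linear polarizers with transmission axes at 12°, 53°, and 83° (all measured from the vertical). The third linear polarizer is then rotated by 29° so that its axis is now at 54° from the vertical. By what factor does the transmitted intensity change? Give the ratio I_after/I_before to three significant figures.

Before rotation:
I₁ = I₀ cos²(12° − 0°) = I₀ cos²(12°) = 0.9568 I₀.
I₂ = I₁ cos²(53° − 12°) = 0.9568 I₀ · cos²(41°) = 0.545 I₀.
I₃ = I₂ cos²(83° − 53°) = 0.545 I₀ · cos²(30°) = 0.4087 I₀.
After rotation:
I₁ = I₀ cos²(12° − 0°) = I₀ cos²(12°) = 0.9568 I₀.
I₂ = I₁ cos²(53° − 12°) = 0.9568 I₀ · cos²(41°) = 0.545 I₀.
I₃ = I₂ cos²(54° − 53°) = 0.545 I₀ · cos²(1°) = 0.5448 I₀.
Ratio = 0.5448 / 0.4087 = 1.333.

I_new/I_old ≈ 1.33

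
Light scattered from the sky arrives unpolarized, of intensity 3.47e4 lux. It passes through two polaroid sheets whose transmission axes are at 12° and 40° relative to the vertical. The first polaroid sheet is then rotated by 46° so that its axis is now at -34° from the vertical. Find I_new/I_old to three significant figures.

I_new/I_old ≈ 0.0975

Before rotation:
Unpolarized light through the first polarizer → I₁ = ½ I₀, now polarized at 12°.
I₂ = I₁ cos²(40° − 12°) = 0.5 I₀ · cos²(28°) = 0.3898 I₀.
After rotation:
Unpolarized light through the first polarizer → I₁ = ½ I₀, now polarized at -34°.
I₂ = I₁ cos²(40° + 34°) = 0.5 I₀ · cos²(74°) = 0.03799 I₀.
Ratio = 0.03799 / 0.3898 = 0.09746.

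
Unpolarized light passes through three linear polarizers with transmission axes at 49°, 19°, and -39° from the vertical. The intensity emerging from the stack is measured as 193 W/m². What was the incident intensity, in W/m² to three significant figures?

Unpolarized light through the first polarizer → I₁ = ½ I₀, now polarized at 49°.
I₂ = I₁ cos²(19° − 49°) = 0.5 I₀ · cos²(30°) = 0.375 I₀.
I₃ = I₂ cos²(-39° − 19°) = 0.375 I₀ · cos²(58°) = 0.1053 I₀.
So 193 W/m² = 0.1053 I₀, giving I₀ = 193/0.1053 = 1833 W/m².

I₀ ≈ 1830 W/m²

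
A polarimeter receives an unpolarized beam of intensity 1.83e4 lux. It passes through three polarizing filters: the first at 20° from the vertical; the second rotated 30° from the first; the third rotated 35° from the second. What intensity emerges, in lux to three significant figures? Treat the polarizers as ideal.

Unpolarized light through the first polarizer → I₁ = 1.83e4 lux/2 = 9150 lux, polarized at 20°.
I₂ = I₁ · cos²(30°) = 9150 · 0.75 = 6863 lux.
I₃ = I₂ · cos²(35°) = 6863 · 0.671 = 4605 lux.

I ≈ 4600 lux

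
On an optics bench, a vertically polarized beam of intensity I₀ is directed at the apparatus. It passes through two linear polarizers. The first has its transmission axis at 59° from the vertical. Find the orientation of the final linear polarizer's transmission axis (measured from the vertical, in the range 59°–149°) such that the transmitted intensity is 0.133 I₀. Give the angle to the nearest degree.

θ ≈ 104°

By Malus's law, I₁ = I₀ cos²(59° − 0°) = I₀ cos²(59°) = 0.2653 I₀.
Need I₂/I₀ = 0.133, so cos²(θ − 59°) = 0.133 / 0.2653 = 0.5014.
θ − 59° = arccos(√0.5014) = 44.9°, giving θ ≈ 59 + 44.9 = 103.9°.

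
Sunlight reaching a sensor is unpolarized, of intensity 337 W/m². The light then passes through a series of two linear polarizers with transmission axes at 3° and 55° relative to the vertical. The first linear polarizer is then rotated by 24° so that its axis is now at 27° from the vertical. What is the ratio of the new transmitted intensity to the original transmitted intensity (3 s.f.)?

I_new/I_old ≈ 2.06

Before rotation:
Unpolarized light through the first polarizer → I₁ = ½ I₀, now polarized at 3°.
I₂ = I₁ cos²(55° − 3°) = 0.5 I₀ · cos²(52°) = 0.1895 I₀.
After rotation:
Unpolarized light through the first polarizer → I₁ = ½ I₀, now polarized at 27°.
I₂ = I₁ cos²(55° − 27°) = 0.5 I₀ · cos²(28°) = 0.3898 I₀.
Ratio = 0.3898 / 0.1895 = 2.057.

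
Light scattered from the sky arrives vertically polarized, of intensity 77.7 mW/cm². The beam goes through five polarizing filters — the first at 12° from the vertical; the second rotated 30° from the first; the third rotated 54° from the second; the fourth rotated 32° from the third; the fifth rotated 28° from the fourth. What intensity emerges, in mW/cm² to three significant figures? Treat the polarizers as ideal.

I ≈ 10.8 mW/cm²

I₁ = 77.7 mW/cm² · cos²(12°) = 74.34 mW/cm².
I₂ = I₁ · cos²(30°) = 74.34 · 0.75 = 55.76 mW/cm².
I₃ = I₂ · cos²(54°) = 55.76 · 0.3455 = 19.26 mW/cm².
I₄ = I₃ · cos²(32°) = 19.26 · 0.7192 = 13.85 mW/cm².
I₅ = I₄ · cos²(28°) = 13.85 · 0.7796 = 10.8 mW/cm².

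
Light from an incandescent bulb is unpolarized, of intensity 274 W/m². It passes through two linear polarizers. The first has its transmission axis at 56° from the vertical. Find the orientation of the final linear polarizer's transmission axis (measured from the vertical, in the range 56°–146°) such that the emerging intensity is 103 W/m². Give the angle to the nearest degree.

Unpolarized light through the first polarizer → I₁ = ½ I₀, now polarized at 56°.
Target fraction: 103 / 274 W/m² = 0.3759 of I₀.
Need I₂/I₀ = 0.3759, so cos²(θ − 56°) = 0.3759 / 0.5 = 0.7518.
θ − 56° = arccos(√0.7518) = 29.9°, giving θ ≈ 56 + 29.9 = 85.9°.

θ ≈ 86°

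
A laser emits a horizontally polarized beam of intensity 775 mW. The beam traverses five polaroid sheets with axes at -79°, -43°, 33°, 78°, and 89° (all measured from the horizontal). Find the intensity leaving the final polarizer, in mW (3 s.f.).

I ≈ 0.521 mW

I₁ = 775 mW · cos²(79°) = 28.22 mW.
I₂ = I₁ · cos²(36°) = 28.22 · 0.6545 = 18.47 mW.
I₃ = I₂ · cos²(76°) = 18.47 · 0.05853 = 1.081 mW.
I₄ = I₃ · cos²(45°) = 1.081 · 0.5 = 0.5404 mW.
I₅ = I₄ · cos²(11°) = 0.5404 · 0.9636 = 0.5207 mW.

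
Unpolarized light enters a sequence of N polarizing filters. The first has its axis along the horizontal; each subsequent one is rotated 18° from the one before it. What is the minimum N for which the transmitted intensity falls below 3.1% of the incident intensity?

First polarizer halves the unpolarized light: factor 1/2.
Each further stage multiplies by cos²(18°) = 0.9045.
After N polarizers: T = 0.5·0.9045^(N−1). Require T < 0.031 ⇒ N−1 > ln(0.031/0.5)/ln(0.9045) = 27.71, so N−1 ≥ 28 and N = 29.
Check: N=29 gives T = 0.0301 < 0.031; N=28 gives T = 0.03327.

N = 29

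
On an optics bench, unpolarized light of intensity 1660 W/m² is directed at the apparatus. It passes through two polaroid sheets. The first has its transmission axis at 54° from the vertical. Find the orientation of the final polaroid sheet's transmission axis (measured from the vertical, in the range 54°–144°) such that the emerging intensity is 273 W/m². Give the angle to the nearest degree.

θ ≈ 109°

Unpolarized light through the first polarizer → I₁ = ½ I₀, now polarized at 54°.
Target fraction: 273 / 1660 W/m² = 0.1645 of I₀.
Need I₂/I₀ = 0.1645, so cos²(θ − 54°) = 0.1645 / 0.5 = 0.3289.
θ − 54° = arccos(√0.3289) = 55.0°, giving θ ≈ 54 + 55.0 = 109.0°.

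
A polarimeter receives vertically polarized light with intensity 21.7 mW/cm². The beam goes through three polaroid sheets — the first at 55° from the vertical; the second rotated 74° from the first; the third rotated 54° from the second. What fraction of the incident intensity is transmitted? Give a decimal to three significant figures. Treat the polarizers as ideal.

I₁ = 21.7 mW/cm² · cos²(55°) = 7.139 mW/cm².
I₂ = I₁ · cos²(74°) = 7.139 · 0.07598 = 0.5424 mW/cm².
I₃ = I₂ · cos²(54°) = 0.5424 · 0.3455 = 0.1874 mW/cm².
Transmitted fraction = 0.008636.

I/I₀ ≈ 0.00864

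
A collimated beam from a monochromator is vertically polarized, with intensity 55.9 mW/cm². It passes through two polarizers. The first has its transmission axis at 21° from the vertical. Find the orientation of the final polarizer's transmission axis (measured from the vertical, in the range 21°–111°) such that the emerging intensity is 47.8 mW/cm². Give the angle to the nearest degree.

θ ≈ 29°

I₁ = I₀ cos²(21° − 0°) = I₀ cos²(21°) = 0.8716 I₀.
Target fraction: 47.8 / 55.9 mW/cm² = 0.8551 of I₀.
Need I₂/I₀ = 0.8551, so cos²(θ − 21°) = 0.8551 / 0.8716 = 0.9811.
θ − 21° = arccos(√0.9811) = 7.9°, giving θ ≈ 21 + 7.9 = 28.9°.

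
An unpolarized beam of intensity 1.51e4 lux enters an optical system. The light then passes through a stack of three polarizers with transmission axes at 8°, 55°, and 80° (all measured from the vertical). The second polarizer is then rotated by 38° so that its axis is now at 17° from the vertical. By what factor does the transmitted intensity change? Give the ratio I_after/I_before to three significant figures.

I_new/I_old ≈ 0.526

Before rotation:
Unpolarized light through the first polarizer → I₁ = ½ I₀, now polarized at 8°.
I₂ = I₁ cos²(55° − 8°) = 0.5 I₀ · cos²(47°) = 0.2326 I₀.
I₃ = I₂ cos²(80° − 55°) = 0.2326 I₀ · cos²(25°) = 0.191 I₀.
After rotation:
Unpolarized light through the first polarizer → I₁ = ½ I₀, now polarized at 8°.
I₂ = I₁ cos²(17° − 8°) = 0.5 I₀ · cos²(9°) = 0.4878 I₀.
I₃ = I₂ cos²(80° − 17°) = 0.4878 I₀ · cos²(63°) = 0.1005 I₀.
Ratio = 0.1005 / 0.191 = 0.5263.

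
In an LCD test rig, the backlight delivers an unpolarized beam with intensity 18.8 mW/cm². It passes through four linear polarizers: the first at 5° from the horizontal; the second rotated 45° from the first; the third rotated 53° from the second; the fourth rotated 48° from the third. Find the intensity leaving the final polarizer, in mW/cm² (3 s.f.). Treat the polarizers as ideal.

I ≈ 0.762 mW/cm²

Unpolarized light through the first polarizer → I₁ = 18.8 mW/cm²/2 = 9.4 mW/cm², polarized at 5°.
I₂ = I₁ · cos²(45°) = 9.4 · 0.5 = 4.7 mW/cm².
I₃ = I₂ · cos²(53°) = 4.7 · 0.3622 = 1.702 mW/cm².
I₄ = I₃ · cos²(48°) = 1.702 · 0.4477 = 0.7622 mW/cm².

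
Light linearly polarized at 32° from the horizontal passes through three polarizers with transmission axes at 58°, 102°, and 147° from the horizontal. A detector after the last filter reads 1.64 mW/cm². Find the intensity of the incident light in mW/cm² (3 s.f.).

I₀ ≈ 7.85 mW/cm²

By Malus's law, I₁ = I₀ cos²(58° − 32°) = I₀ cos²(26°) = 0.8078 I₀.
I₂ = I₁ cos²(102° − 58°) = 0.8078 I₀ · cos²(44°) = 0.418 I₀.
I₃ = I₂ cos²(147° − 102°) = 0.418 I₀ · cos²(45°) = 0.209 I₀.
So 1.64 mW/cm² = 0.209 I₀, giving I₀ = 1.64/0.209 = 7.847 mW/cm².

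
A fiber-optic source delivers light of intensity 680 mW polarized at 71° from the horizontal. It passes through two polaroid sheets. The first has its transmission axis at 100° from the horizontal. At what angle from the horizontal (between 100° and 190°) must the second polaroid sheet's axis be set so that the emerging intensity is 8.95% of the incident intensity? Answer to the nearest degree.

I₁ = I₀ cos²(100° − 71°) = I₀ cos²(29°) = 0.765 I₀.
Need I₂/I₀ = 0.0895, so cos²(θ − 100°) = 0.0895 / 0.765 = 0.117.
θ − 100° = arccos(√0.117) = 70.0°, giving θ ≈ 100 + 70.0 = 170.0°.

θ ≈ 170°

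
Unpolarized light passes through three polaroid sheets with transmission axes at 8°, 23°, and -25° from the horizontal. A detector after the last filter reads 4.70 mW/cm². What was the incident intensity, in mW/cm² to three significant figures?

I₀ ≈ 22.5 mW/cm²

Unpolarized light through the first polarizer → I₁ = ½ I₀, now polarized at 8°.
I₂ = I₁ cos²(23° − 8°) = 0.5 I₀ · cos²(15°) = 0.4665 I₀.
I₃ = I₂ cos²(-25° − 23°) = 0.4665 I₀ · cos²(48°) = 0.2089 I₀.
So 4.70 mW/cm² = 0.2089 I₀, giving I₀ = 4.70/0.2089 = 22.5 mW/cm².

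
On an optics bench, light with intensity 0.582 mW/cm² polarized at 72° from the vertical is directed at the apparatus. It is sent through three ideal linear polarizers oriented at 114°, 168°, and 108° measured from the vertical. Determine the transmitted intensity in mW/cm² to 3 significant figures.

I₁ = 0.582 mW/cm² · cos²(42°) = 0.3214 mW/cm².
I₂ = I₁ · cos²(54°) = 0.3214 · 0.3455 = 0.111 mW/cm².
I₃ = I₂ · cos²(60°) = 0.111 · 0.25 = 0.02776 mW/cm².

I ≈ 0.0278 mW/cm²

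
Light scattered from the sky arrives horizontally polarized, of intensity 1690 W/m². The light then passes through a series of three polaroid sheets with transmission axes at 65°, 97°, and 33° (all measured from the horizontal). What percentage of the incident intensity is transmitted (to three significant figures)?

≈ 2.47%

I₁ = 1690 W/m² · cos²(65°) = 301.8 W/m².
I₂ = I₁ · cos²(32°) = 301.8 · 0.7192 = 217.1 W/m².
I₃ = I₂ · cos²(64°) = 217.1 · 0.1922 = 41.72 W/m².
That is 2.468% of the incident intensity.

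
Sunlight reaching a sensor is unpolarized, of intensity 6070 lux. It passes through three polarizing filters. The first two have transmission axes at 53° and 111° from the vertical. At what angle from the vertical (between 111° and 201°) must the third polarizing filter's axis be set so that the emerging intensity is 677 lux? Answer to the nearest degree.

θ ≈ 138°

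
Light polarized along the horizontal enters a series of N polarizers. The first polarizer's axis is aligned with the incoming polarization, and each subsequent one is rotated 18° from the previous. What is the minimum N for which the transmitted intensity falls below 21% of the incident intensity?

N = 17

First polarizer is aligned with the polarization: full transmission.
Each further stage multiplies by cos²(18°) = 0.9045.
After N polarizers: T = 0.9045^(N−1). Require T < 0.21 ⇒ N−1 > ln(0.21)/ln(0.9045) = 15.55, so N−1 ≥ 16 and N = 17.
Check: N=17 gives T = 0.2007 < 0.21; N=16 gives T = 0.2219.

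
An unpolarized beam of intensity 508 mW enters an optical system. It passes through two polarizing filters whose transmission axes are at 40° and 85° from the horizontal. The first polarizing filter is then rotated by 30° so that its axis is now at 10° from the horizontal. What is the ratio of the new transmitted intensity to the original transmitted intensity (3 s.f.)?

I_new/I_old ≈ 0.134

Before rotation:
Unpolarized light through the first polarizer → I₁ = ½ I₀, now polarized at 40°.
I₂ = I₁ cos²(85° − 40°) = 0.5 I₀ · cos²(45°) = 0.25 I₀.
After rotation:
Unpolarized light through the first polarizer → I₁ = ½ I₀, now polarized at 10°.
I₂ = I₁ cos²(85° − 10°) = 0.5 I₀ · cos²(75°) = 0.03349 I₀.
Ratio = 0.03349 / 0.25 = 0.134.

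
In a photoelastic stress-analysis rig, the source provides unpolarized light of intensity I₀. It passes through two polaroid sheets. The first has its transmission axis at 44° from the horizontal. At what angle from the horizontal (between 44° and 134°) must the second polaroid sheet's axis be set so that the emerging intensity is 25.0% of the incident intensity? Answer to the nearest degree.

θ ≈ 89°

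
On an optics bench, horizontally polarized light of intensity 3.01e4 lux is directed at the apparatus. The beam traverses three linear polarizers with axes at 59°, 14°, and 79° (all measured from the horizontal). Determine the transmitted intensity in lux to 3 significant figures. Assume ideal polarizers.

I ≈ 713 lux

By Malus's law, I₁ = 3.01e4 lux · cos²(59°) = 7984 lux.
I₂ = I₁ · cos²(45°) = 7984 · 0.5 = 3992 lux.
I₃ = I₂ · cos²(65°) = 3992 · 0.1786 = 713 lux.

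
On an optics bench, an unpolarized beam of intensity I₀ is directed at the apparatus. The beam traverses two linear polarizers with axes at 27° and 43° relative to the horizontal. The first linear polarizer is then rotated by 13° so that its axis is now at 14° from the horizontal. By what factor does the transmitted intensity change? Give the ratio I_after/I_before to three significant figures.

I_new/I_old ≈ 0.828

Before rotation:
Unpolarized light through the first polarizer → I₁ = ½ I₀, now polarized at 27°.
I₂ = I₁ cos²(43° − 27°) = 0.5 I₀ · cos²(16°) = 0.462 I₀.
After rotation:
Unpolarized light through the first polarizer → I₁ = ½ I₀, now polarized at 14°.
I₂ = I₁ cos²(43° − 14°) = 0.5 I₀ · cos²(29°) = 0.3825 I₀.
Ratio = 0.3825 / 0.462 = 0.8279.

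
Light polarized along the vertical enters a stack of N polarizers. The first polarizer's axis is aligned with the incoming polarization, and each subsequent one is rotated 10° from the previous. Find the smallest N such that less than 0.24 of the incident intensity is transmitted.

N = 48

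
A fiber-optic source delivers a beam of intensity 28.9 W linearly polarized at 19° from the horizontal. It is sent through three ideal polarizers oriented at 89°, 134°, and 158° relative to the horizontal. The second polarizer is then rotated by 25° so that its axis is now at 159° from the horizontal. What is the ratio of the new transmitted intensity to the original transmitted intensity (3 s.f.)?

Before rotation:
I₁ = I₀ cos²(89° − 19°) = I₀ cos²(70°) = 0.117 I₀.
I₂ = I₁ cos²(134° − 89°) = 0.117 I₀ · cos²(45°) = 0.05849 I₀.
I₃ = I₂ cos²(158° − 134°) = 0.05849 I₀ · cos²(24°) = 0.04881 I₀.
After rotation:
I₁ = I₀ cos²(89° − 19°) = I₀ cos²(70°) = 0.117 I₀.
I₂ = I₁ cos²(159° − 89°) = 0.117 I₀ · cos²(70°) = 0.01368 I₀.
I₃ = I₂ cos²(158° − 159°) = 0.01368 I₀ · cos²(1°) = 0.01368 I₀.
Ratio = 0.01368 / 0.04881 = 0.2802.

I_new/I_old ≈ 0.280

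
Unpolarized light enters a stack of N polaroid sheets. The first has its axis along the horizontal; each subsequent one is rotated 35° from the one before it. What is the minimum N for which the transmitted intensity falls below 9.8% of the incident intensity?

N = 6

First polarizer halves the unpolarized light: factor 1/2.
Each further stage multiplies by cos²(35°) = 0.671.
After N polarizers: T = 0.5·0.671^(N−1). Require T < 0.098 ⇒ N−1 > ln(0.098/0.5)/ln(0.671) = 4.08, so N−1 ≥ 5 and N = 6.
Check: N=6 gives T = 0.06802 < 0.098; N=5 gives T = 0.1014.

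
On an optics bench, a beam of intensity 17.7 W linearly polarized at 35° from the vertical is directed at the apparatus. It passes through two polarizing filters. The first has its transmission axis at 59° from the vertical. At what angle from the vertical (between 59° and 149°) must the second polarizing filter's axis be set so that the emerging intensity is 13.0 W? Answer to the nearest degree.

θ ≈ 79°

I₁ = I₀ cos²(59° − 35°) = I₀ cos²(24°) = 0.8346 I₀.
Target fraction: 13.0 / 17.7 W = 0.7345 of I₀.
Need I₂/I₀ = 0.7345, so cos²(θ − 59°) = 0.7345 / 0.8346 = 0.8801.
θ − 59° = arccos(√0.8801) = 20.3°, giving θ ≈ 59 + 20.3 = 79.3°.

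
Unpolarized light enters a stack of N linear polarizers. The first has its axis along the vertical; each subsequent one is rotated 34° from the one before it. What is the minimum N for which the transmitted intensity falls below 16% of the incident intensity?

First polarizer halves the unpolarized light: factor 1/2.
Each further stage multiplies by cos²(34°) = 0.6873.
After N polarizers: T = 0.5·0.6873^(N−1). Require T < 0.16 ⇒ N−1 > ln(0.16/0.5)/ln(0.6873) = 3.04, so N−1 ≥ 4 and N = 5.
Check: N=5 gives T = 0.1116 < 0.16; N=4 gives T = 0.1623.

N = 5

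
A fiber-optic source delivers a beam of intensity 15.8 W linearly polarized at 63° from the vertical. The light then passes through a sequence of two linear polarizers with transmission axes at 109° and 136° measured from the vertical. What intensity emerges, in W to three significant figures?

I₁ = 15.8 W · cos²(46°) = 7.624 W.
I₂ = I₁ · cos²(27°) = 7.624 · 0.7939 = 6.053 W.

I ≈ 6.05 W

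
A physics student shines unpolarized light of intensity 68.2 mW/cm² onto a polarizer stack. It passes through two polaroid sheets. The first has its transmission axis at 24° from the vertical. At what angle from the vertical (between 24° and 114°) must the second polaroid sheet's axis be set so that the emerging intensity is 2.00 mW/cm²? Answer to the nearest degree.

Unpolarized light through the first polarizer → I₁ = ½ I₀, now polarized at 24°.
Target fraction: 2.00 / 68.2 mW/cm² = 0.02933 of I₀.
Need I₂/I₀ = 0.02933, so cos²(θ − 24°) = 0.02933 / 0.5 = 0.05865.
θ − 24° = arccos(√0.05865) = 76.0°, giving θ ≈ 24 + 76.0 = 100.0°.

θ ≈ 100°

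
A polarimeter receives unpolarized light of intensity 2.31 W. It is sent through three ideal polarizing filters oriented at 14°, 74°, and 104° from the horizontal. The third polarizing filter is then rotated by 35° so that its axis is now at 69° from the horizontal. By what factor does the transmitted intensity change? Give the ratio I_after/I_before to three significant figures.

Before rotation:
Unpolarized light through the first polarizer → I₁ = ½ I₀, now polarized at 14°.
I₂ = I₁ cos²(74° − 14°) = 0.5 I₀ · cos²(60°) = 0.125 I₀.
I₃ = I₂ cos²(104° − 74°) = 0.125 I₀ · cos²(30°) = 0.09375 I₀.
After rotation:
Unpolarized light through the first polarizer → I₁ = ½ I₀, now polarized at 14°.
I₂ = I₁ cos²(74° − 14°) = 0.5 I₀ · cos²(60°) = 0.125 I₀.
I₃ = I₂ cos²(69° − 74°) = 0.125 I₀ · cos²(5°) = 0.1241 I₀.
Ratio = 0.1241 / 0.09375 = 1.323.

I_new/I_old ≈ 1.32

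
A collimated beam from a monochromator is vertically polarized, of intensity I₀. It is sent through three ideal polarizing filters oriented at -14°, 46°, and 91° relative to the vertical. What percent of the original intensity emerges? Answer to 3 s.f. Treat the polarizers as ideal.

≈ 11.8%

I₁ = I₀ cos²(-14° − 0°) = I₀ cos²(14°) = 0.9415 I₀.
I₂ = I₁ cos²(46° + 14°) = 0.9415 I₀ · cos²(60°) = 0.2354 I₀.
I₃ = I₂ cos²(91° − 46°) = 0.2354 I₀ · cos²(45°) = 0.1177 I₀.
That is 11.77% of the incident intensity.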